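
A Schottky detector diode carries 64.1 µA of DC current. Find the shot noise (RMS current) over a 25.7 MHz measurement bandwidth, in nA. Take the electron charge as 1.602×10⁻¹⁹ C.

I_n = √(2qI·B)
2qI·B = 2 × 1.602×10⁻¹⁹ × 6.41×10⁻⁵ × 2.57×10⁷ = 5.28×10⁻¹⁶ A²
I_n = √(5.28×10⁻¹⁶) = 2.30×10⁻⁸ A = 23.0 nA

23.0 nA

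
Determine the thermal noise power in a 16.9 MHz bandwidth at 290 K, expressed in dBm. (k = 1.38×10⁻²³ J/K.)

P_n = kTB = 1.38×10⁻²³ × 290 × 1.69×10⁷ = 6.76×10⁻¹⁴ W
In dBm: 10 log₁₀(6.76×10⁻¹⁴ / 10⁻³) = −101.7 dBm

−101.7 dBm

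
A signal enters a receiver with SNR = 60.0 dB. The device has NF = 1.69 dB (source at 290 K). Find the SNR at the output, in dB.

58.31 dB

By definition F = SNR_in/SNR_out, so in dB: SNR_out = SNR_in − NF
SNR_out = 60.0 − 1.69 = 58.31 dB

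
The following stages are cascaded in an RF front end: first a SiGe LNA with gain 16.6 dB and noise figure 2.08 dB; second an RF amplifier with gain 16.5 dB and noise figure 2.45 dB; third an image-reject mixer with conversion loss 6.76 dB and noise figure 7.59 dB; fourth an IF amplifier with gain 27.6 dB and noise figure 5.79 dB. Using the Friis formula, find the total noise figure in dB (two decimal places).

Convert to linear (a loss of L dB is a gain of −L dB): F_i = 10^(NF_i/10), G_i = 10^(G_i,dB/10)
  Stage 1: F_1 = 10^(2.08/10) = 1.614, G_1 = 10^(16.6/10) = 45.71
  Stage 2: F_2 = 10^(2.45/10) = 1.758, G_2 = 10^(16.5/10) = 44.67
  Stage 3: F_3 = 10^(7.59/10) = 5.741, G_3 = 10^(−6.76/10) = 0.2109
  Stage 4: F_4 = 10^(5.79/10) = 3.793, G_4 = 10^(27.6/10) = 575.4
Friis cascade:
  F = 1.614 + (1.758 − 1)/45.71 + (5.741 − 1)/2042 + (3.793 − 1)/430.5 = 1.640
NF = 10 log₁₀(1.640) = 2.15 dB

2.15 dB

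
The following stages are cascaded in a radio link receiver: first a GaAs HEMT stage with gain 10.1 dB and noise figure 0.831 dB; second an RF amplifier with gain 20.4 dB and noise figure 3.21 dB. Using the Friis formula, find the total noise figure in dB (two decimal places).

1.20 dB

Convert to linear (a loss of L dB is a gain of −L dB): F_i = 10^(NF_i/10), G_i = 10^(G_i,dB/10)
  Stage 1: F_1 = 10^(0.831/10) = 1.211, G_1 = 10^(10.1/10) = 10.23
  Stage 2: F_2 = 10^(3.21/10) = 2.094, G_2 = 10^(20.4/10) = 109.6
Friis cascade:
  F = 1.211 + (2.094 − 1)/10.23 = 1.318
NF = 10 log₁₀(1.318) = 1.20 dB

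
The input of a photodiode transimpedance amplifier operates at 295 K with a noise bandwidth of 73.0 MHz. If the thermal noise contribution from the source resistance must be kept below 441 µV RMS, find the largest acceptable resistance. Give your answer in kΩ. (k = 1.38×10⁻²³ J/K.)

164 kΩ

Johnson–Nyquist: V_n = √(4kTRB) ⇒ R = V_n² / (4kTB)
4kTB = 4 × 1.38×10⁻²³ × 295 × 7.30×10⁷ = 1.19×10⁻¹²
R = (4.41×10⁻⁴)² / 1.19×10⁻¹² = 1.64×10⁵ Ω = 164 kΩ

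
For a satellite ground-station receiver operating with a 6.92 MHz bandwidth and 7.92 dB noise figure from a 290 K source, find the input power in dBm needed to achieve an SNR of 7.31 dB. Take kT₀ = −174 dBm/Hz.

−90.4 dBm

Sensitivity = −174 + 10 log₁₀(B) + NF + SNR_min
= −174 + 68.4 + 7.92 + 7.31
= −90.37 dBm → −90.4 dBm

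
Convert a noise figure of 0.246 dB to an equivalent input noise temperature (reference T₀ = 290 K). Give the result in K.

16.9 K

F = 10^(0.246/10) = 1.05828
T_e = (F − 1)·T₀ = (1.05828 − 1) × 290 = 16.9 K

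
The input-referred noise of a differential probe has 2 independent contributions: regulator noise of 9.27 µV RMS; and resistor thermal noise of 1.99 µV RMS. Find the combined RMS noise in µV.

Uncorrelated sources add in power (mean-square): V_tot = √(ΣV_i²)
V_tot = √[(9.27×10⁻⁶)² + (1.99×10⁻⁶)²] = 9.48×10⁻⁶ V = 9.48 µV

9.48 µV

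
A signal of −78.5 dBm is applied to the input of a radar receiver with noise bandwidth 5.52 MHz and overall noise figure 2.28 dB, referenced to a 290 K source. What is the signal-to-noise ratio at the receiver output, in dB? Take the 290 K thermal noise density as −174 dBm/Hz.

Noise floor: N = −174 + 10 log₁₀(B) + NF
10 log₁₀(5.52×10⁶) = 67.42 dB
N = −174 + 67.42 + 2.28 = −104.30 dBm
SNR = P_sig − N = −78.5 − (−104.30) = 25.80 dB → 25.8 dB

25.8 dB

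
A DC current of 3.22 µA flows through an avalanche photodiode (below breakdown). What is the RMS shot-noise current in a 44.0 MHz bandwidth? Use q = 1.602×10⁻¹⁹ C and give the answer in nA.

I_n = √(2qI·B)
2qI·B = 2 × 1.602×10⁻¹⁹ × 3.22×10⁻⁶ × 4.40×10⁷ = 4.54×10⁻¹⁷ A²
I_n = √(4.54×10⁻¹⁷) = 6.74×10⁻⁹ A = 6.74 nA

6.74 nA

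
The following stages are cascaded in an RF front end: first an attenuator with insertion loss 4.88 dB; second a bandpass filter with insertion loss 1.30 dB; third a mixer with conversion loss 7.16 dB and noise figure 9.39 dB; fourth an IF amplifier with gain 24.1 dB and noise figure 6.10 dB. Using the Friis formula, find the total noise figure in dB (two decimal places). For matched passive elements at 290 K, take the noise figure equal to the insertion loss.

20.10 dB

Convert to linear (a loss of L dB is a gain of −L dB): F_i = 10^(NF_i/10), G_i = 10^(G_i,dB/10)
  Stage 1: F_1 = 10^(4.88/10) = 3.076, G_1 = 10^(−4.88/10) = 0.3251
  Stage 2: F_2 = 10^(1.30/10) = 1.349, G_2 = 10^(−1.30/10) = 0.7413
  Stage 3: F_3 = 10^(9.39/10) = 8.690, G_3 = 10^(−7.16/10) = 0.1923
  Stage 4: F_4 = 10^(6.10/10) = 4.074, G_4 = 10^(24.1/10) = 257.0
Friis cascade:
  F = 3.076 + (1.349 − 1)/0.3251 + (8.690 − 1)/0.2410 + (4.074 − 1)/0.04634 = 102.4
NF = 10 log₁₀(102.4) = 20.10 dB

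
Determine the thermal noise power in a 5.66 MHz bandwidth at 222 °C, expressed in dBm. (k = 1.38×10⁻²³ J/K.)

−104.1 dBm

T = 222 °C + 273.15 = 495.15 K
P_n = kTB = 1.38×10⁻²³ × 495.15 × 5.66×10⁶ = 3.87×10⁻¹⁴ W
In dBm: 10 log₁₀(3.87×10⁻¹⁴ / 10⁻³) = −104.1 dBm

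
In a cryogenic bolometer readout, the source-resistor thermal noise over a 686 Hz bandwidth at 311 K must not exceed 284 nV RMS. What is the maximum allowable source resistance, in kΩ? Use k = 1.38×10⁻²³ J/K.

Johnson–Nyquist: V_n = √(4kTRB) ⇒ R = V_n² / (4kTB)
4kTB = 4 × 1.38×10⁻²³ × 311 × 6.86×10² = 1.18×10⁻¹⁷
R = (2.84×10⁻⁷)² / 1.18×10⁻¹⁷ = 6.85×10³ Ω = 6.85 kΩ

6.85 kΩ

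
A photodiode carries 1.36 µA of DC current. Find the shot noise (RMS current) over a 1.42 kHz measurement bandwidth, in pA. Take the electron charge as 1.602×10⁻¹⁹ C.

I_n = √(2qI·B)
2qI·B = 2 × 1.602×10⁻¹⁹ × 1.36×10⁻⁶ × 1.42×10³ = 6.19×10⁻²² A²
I_n = √(6.19×10⁻²²) = 2.49×10⁻¹¹ A = 24.9 pA

24.9 pA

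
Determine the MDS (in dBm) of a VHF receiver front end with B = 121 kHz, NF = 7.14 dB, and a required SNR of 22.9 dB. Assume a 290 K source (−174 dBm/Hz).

−93.1 dBm

Sensitivity = −174 + 10 log₁₀(B) + NF + SNR_min
= −174 + 50.83 + 7.14 + 22.9
= −93.13 dBm → −93.1 dBm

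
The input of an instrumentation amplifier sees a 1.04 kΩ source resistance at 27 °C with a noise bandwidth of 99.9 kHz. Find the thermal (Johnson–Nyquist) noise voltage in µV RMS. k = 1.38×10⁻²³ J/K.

T = 27 °C + 273.15 = 300.15 K
V_n = √(4kTRB)
4kTRB = 4 × 1.38×10⁻²³ × 300.15 × 1.04×10³ × 9.99×10⁴ = 1.72×10⁻¹² V²
V_n = √(1.72×10⁻¹²) = 1.31×10⁻⁶ V = 1.31 µV

1.31 µV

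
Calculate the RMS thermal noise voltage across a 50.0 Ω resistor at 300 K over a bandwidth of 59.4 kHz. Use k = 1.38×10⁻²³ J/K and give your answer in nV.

222 nV

V_n = √(4kTRB)
4kTRB = 4 × 1.38×10⁻²³ × 300 × 5.00×10¹ × 5.94×10⁴ = 4.92×10⁻¹⁴ V²
V_n = √(4.92×10⁻¹⁴) = 2.22×10⁻⁷ V = 222 nV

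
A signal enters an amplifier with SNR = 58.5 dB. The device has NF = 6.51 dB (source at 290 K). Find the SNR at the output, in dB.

51.99 dB

By definition F = SNR_in/SNR_out, so in dB: SNR_out = SNR_in − NF
SNR_out = 58.5 − 6.51 = 51.99 dB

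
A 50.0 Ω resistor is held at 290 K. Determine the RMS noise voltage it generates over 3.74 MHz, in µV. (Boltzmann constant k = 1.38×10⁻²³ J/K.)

1.73 µV

V_n = √(4kTRB)
4kTRB = 4 × 1.38×10⁻²³ × 290 × 5.00×10¹ × 3.74×10⁶ = 2.99×10⁻¹² V²
V_n = √(2.99×10⁻¹²) = 1.73×10⁻⁶ V = 1.73 µV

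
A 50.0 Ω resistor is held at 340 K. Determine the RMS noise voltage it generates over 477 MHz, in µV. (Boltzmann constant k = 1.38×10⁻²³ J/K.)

21.2 µV

V_n = √(4kTRB)
4kTRB = 4 × 1.38×10⁻²³ × 340 × 5.00×10¹ × 4.77×10⁸ = 4.48×10⁻¹⁰ V²
V_n = √(4.48×10⁻¹⁰) = 2.12×10⁻⁵ V = 21.2 µV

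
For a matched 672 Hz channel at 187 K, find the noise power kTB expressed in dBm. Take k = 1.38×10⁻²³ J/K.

P_n = kTB = 1.38×10⁻²³ × 187 × 6.72×10² = 1.73×10⁻¹⁸ W
In dBm: 10 log₁₀(1.73×10⁻¹⁸ / 10⁻³) = −147.6 dBm

−147.6 dBm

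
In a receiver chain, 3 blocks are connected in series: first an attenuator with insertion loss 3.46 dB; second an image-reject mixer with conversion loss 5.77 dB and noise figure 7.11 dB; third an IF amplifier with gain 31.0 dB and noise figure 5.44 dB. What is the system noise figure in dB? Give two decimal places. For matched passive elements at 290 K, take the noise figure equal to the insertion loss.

15.10 dB

Convert to linear (a loss of L dB is a gain of −L dB): F_i = 10^(NF_i/10), G_i = 10^(G_i,dB/10)
  Stage 1: F_1 = 10^(3.46/10) = 2.218, G_1 = 10^(−3.46/10) = 0.4508
  Stage 2: F_2 = 10^(7.11/10) = 5.140, G_2 = 10^(−5.77/10) = 0.2649
  Stage 3: F_3 = 10^(5.44/10) = 3.499, G_3 = 10^(31.0/10) = 1259
Friis cascade:
  F = 2.218 + (5.140 − 1)/0.4508 + (3.499 − 1)/0.1194 = 32.34
NF = 10 log₁₀(32.34) = 15.10 dB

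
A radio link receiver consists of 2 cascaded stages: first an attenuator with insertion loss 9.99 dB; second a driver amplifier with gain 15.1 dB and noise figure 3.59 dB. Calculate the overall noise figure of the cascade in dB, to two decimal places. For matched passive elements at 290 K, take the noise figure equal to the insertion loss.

Convert to linear (a loss of L dB is a gain of −L dB): F_i = 10^(NF_i/10), G_i = 10^(G_i,dB/10)
  Stage 1: F_1 = 10^(9.99/10) = 9.977, G_1 = 10^(−9.99/10) = 0.1002
  Stage 2: F_2 = 10^(3.59/10) = 2.286, G_2 = 10^(15.1/10) = 32.36
Friis cascade:
  F = 9.977 + (2.286 − 1)/0.1002 = 22.80
NF = 10 log₁₀(22.80) = 13.58 dB

13.58 dB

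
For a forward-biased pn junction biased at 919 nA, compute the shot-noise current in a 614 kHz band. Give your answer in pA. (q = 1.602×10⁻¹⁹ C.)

I_n = √(2qI·B)
2qI·B = 2 × 1.602×10⁻¹⁹ × 9.19×10⁻⁷ × 6.14×10⁵ = 1.81×10⁻¹⁹ A²
I_n = √(1.81×10⁻¹⁹) = 4.25×10⁻¹⁰ A = 425 pA

425 pA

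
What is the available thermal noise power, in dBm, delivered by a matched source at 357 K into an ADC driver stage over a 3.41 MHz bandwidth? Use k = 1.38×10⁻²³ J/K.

P_n = kTB = 1.38×10⁻²³ × 357 × 3.41×10⁶ = 1.68×10⁻¹⁴ W
In dBm: 10 log₁₀(1.68×10⁻¹⁴ / 10⁻³) = −107.7 dBm

−107.7 dBm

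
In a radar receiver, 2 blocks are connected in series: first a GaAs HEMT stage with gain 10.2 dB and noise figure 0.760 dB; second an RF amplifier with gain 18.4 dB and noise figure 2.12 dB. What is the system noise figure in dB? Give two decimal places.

0.97 dB

Convert to linear (a loss of L dB is a gain of −L dB): F_i = 10^(NF_i/10), G_i = 10^(G_i,dB/10)
  Stage 1: F_1 = 10^(0.760/10) = 1.191, G_1 = 10^(10.2/10) = 10.47
  Stage 2: F_2 = 10^(2.12/10) = 1.629, G_2 = 10^(18.4/10) = 69.18
Friis cascade:
  F = 1.191 + (1.629 − 1)/10.47 = 1.251
NF = 10 log₁₀(1.251) = 0.97 dB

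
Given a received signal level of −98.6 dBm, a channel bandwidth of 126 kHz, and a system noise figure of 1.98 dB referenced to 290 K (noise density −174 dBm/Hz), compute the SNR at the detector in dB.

22.4 dB

Noise floor: N = −174 + 10 log₁₀(B) + NF
10 log₁₀(1.26×10⁵) = 51 dB
N = −174 + 51 + 1.98 = −121.02 dBm
SNR = P_sig − N = −98.6 − (−121.02) = 22.42 dB → 22.4 dB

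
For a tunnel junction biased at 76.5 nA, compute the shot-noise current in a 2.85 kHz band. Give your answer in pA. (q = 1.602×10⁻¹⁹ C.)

8.36 pA

I_n = √(2qI·B)
2qI·B = 2 × 1.602×10⁻¹⁹ × 7.65×10⁻⁸ × 2.85×10³ = 6.99×10⁻²³ A²
I_n = √(6.99×10⁻²³) = 8.36×10⁻¹² A = 8.36 pA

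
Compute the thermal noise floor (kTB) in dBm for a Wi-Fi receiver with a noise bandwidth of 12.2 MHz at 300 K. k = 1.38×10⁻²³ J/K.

−103.0 dBm

P_n = kTB = 1.38×10⁻²³ × 300 × 1.22×10⁷ = 5.05×10⁻¹⁴ W
In dBm: 10 log₁₀(5.05×10⁻¹⁴ / 10⁻³) = −103.0 dBm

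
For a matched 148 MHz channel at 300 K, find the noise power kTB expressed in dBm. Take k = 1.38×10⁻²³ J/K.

P_n = kTB = 1.38×10⁻²³ × 300 × 1.48×10⁸ = 6.13×10⁻¹³ W
In dBm: 10 log₁₀(6.13×10⁻¹³ / 10⁻³) = −92.1 dBm

−92.1 dBm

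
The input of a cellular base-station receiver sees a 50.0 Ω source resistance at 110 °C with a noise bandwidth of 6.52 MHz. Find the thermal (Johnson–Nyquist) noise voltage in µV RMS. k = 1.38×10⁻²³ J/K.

T = 110 °C + 273.15 = 383.15 K
V_n = √(4kTRB)
4kTRB = 4 × 1.38×10⁻²³ × 383.15 × 5.00×10¹ × 6.52×10⁶ = 6.89×10⁻¹² V²
V_n = √(6.89×10⁻¹²) = 2.63×10⁻⁶ V = 2.63 µV

2.63 µV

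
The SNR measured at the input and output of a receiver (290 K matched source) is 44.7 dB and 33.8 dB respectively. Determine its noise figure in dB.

10.9 dB

NF (dB) = SNR_in(dB) − SNR_out(dB) when the source is at T₀
NF = 44.7 − 33.8 = 10.9 dB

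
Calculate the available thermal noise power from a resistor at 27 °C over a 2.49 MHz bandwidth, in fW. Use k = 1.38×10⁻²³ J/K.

T = 27 °C + 273.15 = 300.15 K
P_n = kTB = 1.38×10⁻²³ × 300.15 × 2.49×10⁶ = 1.03×10⁻¹⁴ W = 10.3 fW

10.3 fW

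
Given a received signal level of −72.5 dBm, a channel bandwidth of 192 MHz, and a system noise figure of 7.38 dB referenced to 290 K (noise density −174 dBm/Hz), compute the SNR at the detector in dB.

11.3 dB

Noise floor: N = −174 + 10 log₁₀(B) + NF
10 log₁₀(1.92×10⁸) = 82.83 dB
N = −174 + 82.83 + 7.38 = −83.79 dBm
SNR = P_sig − N = −72.5 − (−83.79) = 11.29 dB → 11.3 dB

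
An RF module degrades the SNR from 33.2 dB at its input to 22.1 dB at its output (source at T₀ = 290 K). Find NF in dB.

NF (dB) = SNR_in(dB) − SNR_out(dB) when the source is at T₀
NF = 33.2 − 22.1 = 11.1 dB

11.1 dB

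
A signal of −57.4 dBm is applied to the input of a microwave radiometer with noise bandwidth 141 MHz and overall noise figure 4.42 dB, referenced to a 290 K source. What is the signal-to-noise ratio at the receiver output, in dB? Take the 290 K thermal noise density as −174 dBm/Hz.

30.7 dB

Noise floor: N = −174 + 10 log₁₀(B) + NF
10 log₁₀(1.41×10⁸) = 81.49 dB
N = −174 + 81.49 + 4.42 = −88.09 dBm
SNR = P_sig − N = −57.4 − (−88.09) = 30.69 dB → 30.7 dB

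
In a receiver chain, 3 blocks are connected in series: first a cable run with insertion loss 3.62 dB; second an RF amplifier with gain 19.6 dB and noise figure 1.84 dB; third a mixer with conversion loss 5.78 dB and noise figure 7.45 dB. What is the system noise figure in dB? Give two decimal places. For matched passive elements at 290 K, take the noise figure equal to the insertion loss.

5.60 dB

Convert to linear (a loss of L dB is a gain of −L dB): F_i = 10^(NF_i/10), G_i = 10^(G_i,dB/10)
  Stage 1: F_1 = 10^(3.62/10) = 2.301, G_1 = 10^(−3.62/10) = 0.4345
  Stage 2: F_2 = 10^(1.84/10) = 1.528, G_2 = 10^(19.6/10) = 91.20
  Stage 3: F_3 = 10^(7.45/10) = 5.559, G_3 = 10^(−5.78/10) = 0.2642
Friis cascade:
  F = 2.301 + (1.528 − 1)/0.4345 + (5.559 − 1)/39.63 = 3.631
NF = 10 log₁₀(3.631) = 5.60 dB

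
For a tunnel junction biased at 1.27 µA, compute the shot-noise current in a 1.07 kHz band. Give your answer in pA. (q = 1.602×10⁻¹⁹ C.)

20.9 pA

I_n = √(2qI·B)
2qI·B = 2 × 1.602×10⁻¹⁹ × 1.27×10⁻⁶ × 1.07×10³ = 4.35×10⁻²² A²
I_n = √(4.35×10⁻²²) = 2.09×10⁻¹¹ A = 20.9 pA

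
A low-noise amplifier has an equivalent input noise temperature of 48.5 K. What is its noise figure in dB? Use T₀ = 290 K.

F = 1 + T_e/T₀ = 1 + 48.5/290 = 1.16724
NF = 10 log₁₀(1.16724) = 0.672 dB

0.672 dB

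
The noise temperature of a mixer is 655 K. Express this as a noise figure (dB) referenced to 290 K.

F = 1 + T_e/T₀ = 1 + 655/290 = 3.25862
NF = 10 log₁₀(3.25862) = 5.13 dB

5.13 dB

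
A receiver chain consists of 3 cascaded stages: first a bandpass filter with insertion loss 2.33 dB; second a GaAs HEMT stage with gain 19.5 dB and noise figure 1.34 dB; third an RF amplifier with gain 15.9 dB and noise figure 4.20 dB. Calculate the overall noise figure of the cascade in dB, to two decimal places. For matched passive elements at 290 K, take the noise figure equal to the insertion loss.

3.73 dB

Convert to linear (a loss of L dB is a gain of −L dB): F_i = 10^(NF_i/10), G_i = 10^(G_i,dB/10)
  Stage 1: F_1 = 10^(2.33/10) = 1.710, G_1 = 10^(−2.33/10) = 0.5848
  Stage 2: F_2 = 10^(1.34/10) = 1.361, G_2 = 10^(19.5/10) = 89.13
  Stage 3: F_3 = 10^(4.20/10) = 2.630, G_3 = 10^(15.9/10) = 38.90
Friis cascade:
  F = 1.710 + (1.361 − 1)/0.5848 + (2.630 − 1)/52.12 = 2.359
NF = 10 log₁₀(2.359) = 3.73 dB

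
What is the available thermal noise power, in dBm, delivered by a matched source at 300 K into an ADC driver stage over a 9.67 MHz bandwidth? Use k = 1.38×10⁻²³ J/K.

−104.0 dBm

P_n = kTB = 1.38×10⁻²³ × 300 × 9.67×10⁶ = 4.00×10⁻¹⁴ W
In dBm: 10 log₁₀(4.00×10⁻¹⁴ / 10⁻³) = −104.0 dBm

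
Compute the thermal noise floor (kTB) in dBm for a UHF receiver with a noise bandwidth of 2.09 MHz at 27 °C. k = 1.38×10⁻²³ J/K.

T = 27 °C + 273.15 = 300.15 K
P_n = kTB = 1.38×10⁻²³ × 300.15 × 2.09×10⁶ = 8.66×10⁻¹⁵ W
In dBm: 10 log₁₀(8.66×10⁻¹⁵ / 10⁻³) = −110.6 dBm

−110.6 dBm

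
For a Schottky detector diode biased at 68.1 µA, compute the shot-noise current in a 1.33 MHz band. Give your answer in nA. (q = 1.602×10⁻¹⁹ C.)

5.39 nA

I_n = √(2qI·B)
2qI·B = 2 × 1.602×10⁻¹⁹ × 6.81×10⁻⁵ × 1.33×10⁶ = 2.90×10⁻¹⁷ A²
I_n = √(2.90×10⁻¹⁷) = 5.39×10⁻⁹ A = 5.39 nA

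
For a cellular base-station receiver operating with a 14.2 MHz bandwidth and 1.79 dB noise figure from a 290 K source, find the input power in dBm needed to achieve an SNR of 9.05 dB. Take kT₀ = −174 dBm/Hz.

Sensitivity = −174 + 10 log₁₀(B) + NF + SNR_min
= −174 + 71.52 + 1.79 + 9.05
= −91.64 dBm → −91.6 dBm

−91.6 dBm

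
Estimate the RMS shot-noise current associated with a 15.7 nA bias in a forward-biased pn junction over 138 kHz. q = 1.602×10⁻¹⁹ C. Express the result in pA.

26.3 pA

I_n = √(2qI·B)
2qI·B = 2 × 1.602×10⁻¹⁹ × 1.57×10⁻⁸ × 1.38×10⁵ = 6.94×10⁻²² A²
I_n = √(6.94×10⁻²²) = 2.63×10⁻¹¹ A = 26.3 pA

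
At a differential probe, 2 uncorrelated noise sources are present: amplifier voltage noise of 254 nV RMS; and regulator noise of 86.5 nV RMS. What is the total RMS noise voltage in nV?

268 nV

Uncorrelated sources add in power (mean-square): V_tot = √(ΣV_i²)
V_tot = √[(2.54×10⁻⁷)² + (8.65×10⁻⁸)²] = 2.68×10⁻⁷ V = 268 nV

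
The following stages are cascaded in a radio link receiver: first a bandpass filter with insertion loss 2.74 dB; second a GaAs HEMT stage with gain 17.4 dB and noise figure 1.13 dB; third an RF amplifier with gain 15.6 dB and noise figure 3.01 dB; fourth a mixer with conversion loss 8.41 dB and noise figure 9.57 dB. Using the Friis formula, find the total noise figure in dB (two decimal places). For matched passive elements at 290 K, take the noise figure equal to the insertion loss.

3.94 dB

Convert to linear (a loss of L dB is a gain of −L dB): F_i = 10^(NF_i/10), G_i = 10^(G_i,dB/10)
  Stage 1: F_1 = 10^(2.74/10) = 1.879, G_1 = 10^(−2.74/10) = 0.5321
  Stage 2: F_2 = 10^(1.13/10) = 1.297, G_2 = 10^(17.4/10) = 54.95
  Stage 3: F_3 = 10^(3.01/10) = 2.000, G_3 = 10^(15.6/10) = 36.31
  Stage 4: F_4 = 10^(9.57/10) = 9.057, G_4 = 10^(−8.41/10) = 0.1442
Friis cascade:
  F = 1.879 + (1.297 − 1)/0.5321 + (2.000 − 1)/29.24 + (9.057 − 1)/1062 = 2.480
NF = 10 log₁₀(2.480) = 3.94 dB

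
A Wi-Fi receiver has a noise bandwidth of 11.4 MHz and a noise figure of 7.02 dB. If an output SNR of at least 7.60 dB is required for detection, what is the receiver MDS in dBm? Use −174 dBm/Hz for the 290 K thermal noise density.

Sensitivity = −174 + 10 log₁₀(B) + NF + SNR_min
= −174 + 70.57 + 7.02 + 7.60
= −88.81 dBm → −88.8 dBm

−88.8 dBm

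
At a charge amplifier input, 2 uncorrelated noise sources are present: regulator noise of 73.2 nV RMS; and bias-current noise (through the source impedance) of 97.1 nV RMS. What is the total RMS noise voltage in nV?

122 nV

Uncorrelated sources add in power (mean-square): V_tot = √(ΣV_i²)
V_tot = √[(7.32×10⁻⁸)² + (9.71×10⁻⁸)²] = 1.22×10⁻⁷ V = 122 nV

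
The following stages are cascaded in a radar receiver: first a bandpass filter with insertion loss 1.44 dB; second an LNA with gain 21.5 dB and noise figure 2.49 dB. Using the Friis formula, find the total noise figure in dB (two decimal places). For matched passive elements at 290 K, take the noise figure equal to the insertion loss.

Convert to linear (a loss of L dB is a gain of −L dB): F_i = 10^(NF_i/10), G_i = 10^(G_i,dB/10)
  Stage 1: F_1 = 10^(1.44/10) = 1.393, G_1 = 10^(−1.44/10) = 0.7178
  Stage 2: F_2 = 10^(2.49/10) = 1.774, G_2 = 10^(21.5/10) = 141.3
Friis cascade:
  F = 1.393 + (1.774 − 1)/0.7178 = 2.472
NF = 10 log₁₀(2.472) = 3.93 dB

3.93 dB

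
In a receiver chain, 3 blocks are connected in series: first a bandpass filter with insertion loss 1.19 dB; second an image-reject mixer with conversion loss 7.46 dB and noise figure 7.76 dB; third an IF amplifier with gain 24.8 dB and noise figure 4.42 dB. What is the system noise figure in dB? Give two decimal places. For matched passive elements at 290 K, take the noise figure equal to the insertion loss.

Convert to linear (a loss of L dB is a gain of −L dB): F_i = 10^(NF_i/10), G_i = 10^(G_i,dB/10)
  Stage 1: F_1 = 10^(1.19/10) = 1.315, G_1 = 10^(−1.19/10) = 0.7603
  Stage 2: F_2 = 10^(7.76/10) = 5.970, G_2 = 10^(−7.46/10) = 0.1795
  Stage 3: F_3 = 10^(4.42/10) = 2.767, G_3 = 10^(24.8/10) = 302.0
Friis cascade:
  F = 1.315 + (5.970 − 1)/0.7603 + (2.767 − 1)/0.1365 = 20.80
NF = 10 log₁₀(20.80) = 13.18 dB

13.18 dB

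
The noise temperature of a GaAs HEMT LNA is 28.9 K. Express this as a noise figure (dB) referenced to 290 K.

F = 1 + T_e/T₀ = 1 + 28.9/290 = 1.09966
NF = 10 log₁₀(1.09966) = 0.413 dB

0.413 dB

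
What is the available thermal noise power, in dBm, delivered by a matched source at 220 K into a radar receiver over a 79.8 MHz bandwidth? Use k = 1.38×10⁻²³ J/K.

P_n = kTB = 1.38×10⁻²³ × 220 × 7.98×10⁷ = 2.42×10⁻¹³ W
In dBm: 10 log₁₀(2.42×10⁻¹³ / 10⁻³) = −96.2 dBm

−96.2 dBm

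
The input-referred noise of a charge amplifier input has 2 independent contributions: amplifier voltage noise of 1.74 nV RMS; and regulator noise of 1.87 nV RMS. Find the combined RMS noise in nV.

Uncorrelated sources add in power (mean-square): V_tot = √(ΣV_i²)
V_tot = √[(1.74×10⁻⁹)² + (1.87×10⁻⁹)²] = 2.55×10⁻⁹ V = 2.55 nV

2.55 nV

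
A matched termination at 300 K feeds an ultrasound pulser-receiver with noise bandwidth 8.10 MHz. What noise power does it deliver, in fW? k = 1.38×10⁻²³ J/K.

P_n = kTB = 1.38×10⁻²³ × 300 × 8.10×10⁶ = 3.35×10⁻¹⁴ W = 33.5 fW

33.5 fW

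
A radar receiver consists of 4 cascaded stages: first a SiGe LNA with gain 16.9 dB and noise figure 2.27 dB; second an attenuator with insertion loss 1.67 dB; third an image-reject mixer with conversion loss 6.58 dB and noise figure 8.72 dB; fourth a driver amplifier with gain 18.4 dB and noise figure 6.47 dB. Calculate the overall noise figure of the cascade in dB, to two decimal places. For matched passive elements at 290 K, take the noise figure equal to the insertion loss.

3.73 dB

Convert to linear (a loss of L dB is a gain of −L dB): F_i = 10^(NF_i/10), G_i = 10^(G_i,dB/10)
  Stage 1: F_1 = 10^(2.27/10) = 1.687, G_1 = 10^(16.9/10) = 48.98
  Stage 2: F_2 = 10^(1.67/10) = 1.469, G_2 = 10^(−1.67/10) = 0.6808
  Stage 3: F_3 = 10^(8.72/10) = 7.447, G_3 = 10^(−6.58/10) = 0.2198
  Stage 4: F_4 = 10^(6.47/10) = 4.436, G_4 = 10^(18.4/10) = 69.18
Friis cascade:
  F = 1.687 + (1.469 − 1)/48.98 + (7.447 − 1)/33.34 + (4.436 − 1)/7.328 = 2.358
NF = 10 log₁₀(2.358) = 3.73 dB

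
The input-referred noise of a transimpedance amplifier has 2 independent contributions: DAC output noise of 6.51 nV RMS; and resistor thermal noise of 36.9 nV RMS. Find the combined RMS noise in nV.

37.5 nV

Uncorrelated sources add in power (mean-square): V_tot = √(ΣV_i²)
V_tot = √[(6.51×10⁻⁹)² + (3.69×10⁻⁸)²] = 3.75×10⁻⁸ V = 37.5 nV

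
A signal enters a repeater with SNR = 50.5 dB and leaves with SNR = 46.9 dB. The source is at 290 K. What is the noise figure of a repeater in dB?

NF (dB) = SNR_in(dB) − SNR_out(dB) when the source is at T₀
NF = 50.5 − 46.9 = 3.6 dB

3.6 dB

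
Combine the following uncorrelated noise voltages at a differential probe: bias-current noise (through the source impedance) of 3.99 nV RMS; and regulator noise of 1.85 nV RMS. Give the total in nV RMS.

4.40 nV

Uncorrelated sources add in power (mean-square): V_tot = √(ΣV_i²)
V_tot = √[(3.99×10⁻⁹)² + (1.85×10⁻⁹)²] = 4.40×10⁻⁹ V = 4.40 nV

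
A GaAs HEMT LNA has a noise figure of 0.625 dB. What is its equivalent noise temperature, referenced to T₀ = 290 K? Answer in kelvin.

44.9 K

F = 10^(0.625/10) = 1.15478
T_e = (F − 1)·T₀ = (1.15478 − 1) × 290 = 44.9 K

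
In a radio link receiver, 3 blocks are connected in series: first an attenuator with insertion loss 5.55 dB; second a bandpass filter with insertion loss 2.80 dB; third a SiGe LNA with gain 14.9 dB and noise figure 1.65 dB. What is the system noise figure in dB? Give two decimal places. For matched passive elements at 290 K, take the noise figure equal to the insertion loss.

Convert to linear (a loss of L dB is a gain of −L dB): F_i = 10^(NF_i/10), G_i = 10^(G_i,dB/10)
  Stage 1: F_1 = 10^(5.55/10) = 3.589, G_1 = 10^(−5.55/10) = 0.2786
  Stage 2: F_2 = 10^(2.80/10) = 1.905, G_2 = 10^(−2.80/10) = 0.5248
  Stage 3: F_3 = 10^(1.65/10) = 1.462, G_3 = 10^(14.9/10) = 30.90
Friis cascade:
  F = 3.589 + (1.905 − 1)/0.2786 + (1.462 − 1)/0.1462 = 10.00
NF = 10 log₁₀(10.00) = 10.00 dB

10.00 dB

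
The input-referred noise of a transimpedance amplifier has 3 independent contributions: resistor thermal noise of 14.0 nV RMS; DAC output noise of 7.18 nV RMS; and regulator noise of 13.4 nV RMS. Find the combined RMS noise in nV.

20.7 nV

Uncorrelated sources add in power (mean-square): V_tot = √(ΣV_i²)
V_tot = √[(1.40×10⁻⁸)² + (7.18×10⁻⁹)² + (1.34×10⁻⁸)²] = 2.07×10⁻⁸ V = 20.7 nV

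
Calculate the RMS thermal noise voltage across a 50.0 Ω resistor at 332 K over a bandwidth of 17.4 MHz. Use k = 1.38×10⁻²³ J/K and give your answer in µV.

3.99 µV

V_n = √(4kTRB)
4kTRB = 4 × 1.38×10⁻²³ × 332 × 5.00×10¹ × 1.74×10⁷ = 1.59×10⁻¹¹ V²
V_n = √(1.59×10⁻¹¹) = 3.99×10⁻⁶ V = 3.99 µV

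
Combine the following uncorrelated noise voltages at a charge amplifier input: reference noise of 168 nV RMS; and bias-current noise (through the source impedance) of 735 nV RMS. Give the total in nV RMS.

754 nV

Uncorrelated sources add in power (mean-square): V_tot = √(ΣV_i²)
V_tot = √[(1.68×10⁻⁷)² + (7.35×10⁻⁷)²] = 7.54×10⁻⁷ V = 754 nV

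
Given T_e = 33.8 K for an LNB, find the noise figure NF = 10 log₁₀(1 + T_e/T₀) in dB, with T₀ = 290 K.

F = 1 + T_e/T₀ = 1 + 33.8/290 = 1.11655
NF = 10 log₁₀(1.11655) = 0.479 dB

0.479 dB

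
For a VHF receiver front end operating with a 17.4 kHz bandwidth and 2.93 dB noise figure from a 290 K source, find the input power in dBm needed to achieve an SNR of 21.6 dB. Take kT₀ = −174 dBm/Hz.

Sensitivity = −174 + 10 log₁₀(B) + NF + SNR_min
= −174 + 42.41 + 2.93 + 21.6
= −107.06 dBm → −107.1 dBm

−107.1 dBm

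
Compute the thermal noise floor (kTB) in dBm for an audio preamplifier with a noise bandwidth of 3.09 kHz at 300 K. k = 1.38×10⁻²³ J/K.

P_n = kTB = 1.38×10⁻²³ × 300 × 3.09×10³ = 1.28×10⁻¹⁷ W
In dBm: 10 log₁₀(1.28×10⁻¹⁷ / 10⁻³) = −138.9 dBm

−138.9 dBm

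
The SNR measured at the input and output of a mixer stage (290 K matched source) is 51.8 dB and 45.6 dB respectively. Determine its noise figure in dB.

NF (dB) = SNR_in(dB) − SNR_out(dB) when the source is at T₀
NF = 51.8 − 45.6 = 6.2 dB

6.2 dB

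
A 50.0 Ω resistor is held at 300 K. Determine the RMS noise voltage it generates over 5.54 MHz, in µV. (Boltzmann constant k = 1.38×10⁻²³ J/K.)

V_n = √(4kTRB)
4kTRB = 4 × 1.38×10⁻²³ × 300 × 5.00×10¹ × 5.54×10⁶ = 4.59×10⁻¹² V²
V_n = √(4.59×10⁻¹²) = 2.14×10⁻⁶ V = 2.14 µV

2.14 µV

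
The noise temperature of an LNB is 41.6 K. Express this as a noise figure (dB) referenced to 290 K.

0.582 dB

F = 1 + T_e/T₀ = 1 + 41.6/290 = 1.14345
NF = 10 log₁₀(1.14345) = 0.582 dB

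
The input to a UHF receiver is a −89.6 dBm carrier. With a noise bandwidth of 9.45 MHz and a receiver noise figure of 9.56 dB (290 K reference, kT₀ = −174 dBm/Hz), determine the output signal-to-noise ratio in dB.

5.1 dB

Noise floor: N = −174 + 10 log₁₀(B) + NF
10 log₁₀(9.45×10⁶) = 69.75 dB
N = −174 + 69.75 + 9.56 = −94.69 dBm
SNR = P_sig − N = −89.6 − (−94.69) = 5.09 dB → 5.1 dB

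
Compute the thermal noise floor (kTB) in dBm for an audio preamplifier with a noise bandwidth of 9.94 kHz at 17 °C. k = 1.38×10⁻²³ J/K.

−134.0 dBm

T = 17 °C + 273.15 = 290.15 K
P_n = kTB = 1.38×10⁻²³ × 290.15 × 9.94×10³ = 3.98×10⁻¹⁷ W
In dBm: 10 log₁₀(3.98×10⁻¹⁷ / 10⁻³) = −134.0 dBm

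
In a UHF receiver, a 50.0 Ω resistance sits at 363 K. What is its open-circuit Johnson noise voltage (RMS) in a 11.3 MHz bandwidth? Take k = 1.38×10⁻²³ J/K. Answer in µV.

V_n = √(4kTRB)
4kTRB = 4 × 1.38×10⁻²³ × 363 × 5.00×10¹ × 1.13×10⁷ = 1.13×10⁻¹¹ V²
V_n = √(1.13×10⁻¹¹) = 3.36×10⁻⁶ V = 3.36 µV

3.36 µV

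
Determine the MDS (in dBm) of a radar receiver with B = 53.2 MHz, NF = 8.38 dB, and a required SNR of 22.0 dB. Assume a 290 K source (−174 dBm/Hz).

Sensitivity = −174 + 10 log₁₀(B) + NF + SNR_min
= −174 + 77.26 + 8.38 + 22.0
= −66.36 dBm → −66.4 dBm

−66.4 dBm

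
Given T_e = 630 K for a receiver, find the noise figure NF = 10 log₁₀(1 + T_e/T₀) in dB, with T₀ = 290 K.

5.01 dB

F = 1 + T_e/T₀ = 1 + 630/290 = 3.17241
NF = 10 log₁₀(3.17241) = 5.01 dB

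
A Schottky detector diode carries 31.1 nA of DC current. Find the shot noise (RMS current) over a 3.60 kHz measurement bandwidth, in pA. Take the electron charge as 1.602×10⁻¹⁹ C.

I_n = √(2qI·B)
2qI·B = 2 × 1.602×10⁻¹⁹ × 3.11×10⁻⁸ × 3.60×10³ = 3.59×10⁻²³ A²
I_n = √(3.59×10⁻²³) = 5.99×10⁻¹² A = 5.99 pA

5.99 pA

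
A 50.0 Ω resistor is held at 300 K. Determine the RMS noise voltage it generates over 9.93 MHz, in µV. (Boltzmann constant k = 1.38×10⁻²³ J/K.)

V_n = √(4kTRB)
4kTRB = 4 × 1.38×10⁻²³ × 300 × 5.00×10¹ × 9.93×10⁶ = 8.22×10⁻¹² V²
V_n = √(8.22×10⁻¹²) = 2.87×10⁻⁶ V = 2.87 µV

2.87 µV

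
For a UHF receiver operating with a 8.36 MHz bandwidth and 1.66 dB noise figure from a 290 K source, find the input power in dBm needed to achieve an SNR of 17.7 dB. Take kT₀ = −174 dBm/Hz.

−85.4 dBm

Sensitivity = −174 + 10 log₁₀(B) + NF + SNR_min
= −174 + 69.22 + 1.66 + 17.7
= −85.42 dBm → −85.4 dBm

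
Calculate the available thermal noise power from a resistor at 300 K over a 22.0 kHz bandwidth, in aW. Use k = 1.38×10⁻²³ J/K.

P_n = kTB = 1.38×10⁻²³ × 300 × 2.20×10⁴ = 9.11×10⁻¹⁷ W = 91.1 aW

91.1 aW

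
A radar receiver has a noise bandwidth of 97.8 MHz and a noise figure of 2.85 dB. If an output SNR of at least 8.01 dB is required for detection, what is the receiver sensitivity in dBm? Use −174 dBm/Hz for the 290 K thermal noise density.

Sensitivity = −174 + 10 log₁₀(B) + NF + SNR_min
= −174 + 79.9 + 2.85 + 8.01
= −83.24 dBm → −83.2 dBm

−83.2 dBm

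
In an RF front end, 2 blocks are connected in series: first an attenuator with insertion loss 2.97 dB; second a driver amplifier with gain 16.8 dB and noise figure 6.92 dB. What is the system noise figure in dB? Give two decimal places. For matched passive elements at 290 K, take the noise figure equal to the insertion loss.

9.89 dB

Convert to linear (a loss of L dB is a gain of −L dB): F_i = 10^(NF_i/10), G_i = 10^(G_i,dB/10)
  Stage 1: F_1 = 10^(2.97/10) = 1.982, G_1 = 10^(−2.97/10) = 0.5047
  Stage 2: F_2 = 10^(6.92/10) = 4.920, G_2 = 10^(16.8/10) = 47.86
Friis cascade:
  F = 1.982 + (4.920 − 1)/0.5047 = 9.750
NF = 10 log₁₀(9.750) = 9.89 dB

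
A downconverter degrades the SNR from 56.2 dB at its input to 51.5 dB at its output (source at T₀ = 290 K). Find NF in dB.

4.7 dB

NF (dB) = SNR_in(dB) − SNR_out(dB) when the source is at T₀
NF = 56.2 − 51.5 = 4.7 dB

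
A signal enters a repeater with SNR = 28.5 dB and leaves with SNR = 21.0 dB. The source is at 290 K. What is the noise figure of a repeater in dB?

NF (dB) = SNR_in(dB) − SNR_out(dB) when the source is at T₀
NF = 28.5 − 21.0 = 7.5 dB

7.5 dB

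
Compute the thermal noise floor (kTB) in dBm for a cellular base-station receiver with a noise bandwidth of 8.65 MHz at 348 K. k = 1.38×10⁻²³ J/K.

P_n = kTB = 1.38×10⁻²³ × 348 × 8.65×10⁶ = 4.15×10⁻¹⁴ W
In dBm: 10 log₁₀(4.15×10⁻¹⁴ / 10⁻³) = −103.8 dBm

−103.8 dBm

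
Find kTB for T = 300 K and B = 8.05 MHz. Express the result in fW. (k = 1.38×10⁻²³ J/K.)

33.3 fW

P_n = kTB = 1.38×10⁻²³ × 300 × 8.05×10⁶ = 3.33×10⁻¹⁴ W = 33.3 fW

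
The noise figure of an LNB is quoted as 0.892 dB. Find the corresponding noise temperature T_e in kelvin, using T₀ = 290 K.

66.1 K

F = 10^(0.892/10) = 1.228
T_e = (F − 1)·T₀ = (1.228 − 1) × 290 = 66.1 K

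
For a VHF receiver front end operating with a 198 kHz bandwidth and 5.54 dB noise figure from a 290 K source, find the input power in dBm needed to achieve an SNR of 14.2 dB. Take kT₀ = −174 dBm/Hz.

Sensitivity = −174 + 10 log₁₀(B) + NF + SNR_min
= −174 + 52.97 + 5.54 + 14.2
= −101.29 dBm → −101.3 dBm

−101.3 dBm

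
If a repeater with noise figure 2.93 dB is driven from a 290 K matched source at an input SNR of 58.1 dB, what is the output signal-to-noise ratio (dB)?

55.17 dB

By definition F = SNR_in/SNR_out, so in dB: SNR_out = SNR_in − NF
SNR_out = 58.1 − 2.93 = 55.17 dB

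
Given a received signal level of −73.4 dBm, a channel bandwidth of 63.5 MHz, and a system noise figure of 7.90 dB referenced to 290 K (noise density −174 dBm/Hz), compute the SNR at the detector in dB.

14.7 dB

Noise floor: N = −174 + 10 log₁₀(B) + NF
10 log₁₀(6.35×10⁷) = 78.03 dB
N = −174 + 78.03 + 7.90 = −88.07 dBm
SNR = P_sig − N = −73.4 − (−88.07) = 14.67 dB → 14.7 dB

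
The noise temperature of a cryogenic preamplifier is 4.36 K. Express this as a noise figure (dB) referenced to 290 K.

F = 1 + T_e/T₀ = 1 + 4.36/290 = 1.01503
NF = 10 log₁₀(1.01503) = 0.065 dB

0.065 dB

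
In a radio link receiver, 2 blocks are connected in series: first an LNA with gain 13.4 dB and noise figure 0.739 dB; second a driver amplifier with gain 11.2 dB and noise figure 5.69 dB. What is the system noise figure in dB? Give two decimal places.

1.17 dB

Convert to linear (a loss of L dB is a gain of −L dB): F_i = 10^(NF_i/10), G_i = 10^(G_i,dB/10)
  Stage 1: F_1 = 10^(0.739/10) = 1.185, G_1 = 10^(13.4/10) = 21.88
  Stage 2: F_2 = 10^(5.69/10) = 3.707, G_2 = 10^(11.2/10) = 13.18
Friis cascade:
  F = 1.185 + (3.707 − 1)/21.88 = 1.309
NF = 10 log₁₀(1.309) = 1.17 dB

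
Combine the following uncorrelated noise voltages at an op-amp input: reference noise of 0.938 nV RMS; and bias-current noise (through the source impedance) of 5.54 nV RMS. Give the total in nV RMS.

Uncorrelated sources add in power (mean-square): V_tot = √(ΣV_i²)
V_tot = √[(9.38×10⁻¹⁰)² + (5.54×10⁻⁹)²] = 5.62×10⁻⁹ V = 5.62 nV

5.62 nV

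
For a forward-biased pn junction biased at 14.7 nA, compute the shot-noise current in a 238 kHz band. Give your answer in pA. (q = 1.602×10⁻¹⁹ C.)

I_n = √(2qI·B)
2qI·B = 2 × 1.602×10⁻¹⁹ × 1.47×10⁻⁸ × 2.38×10⁵ = 1.12×10⁻²¹ A²
I_n = √(1.12×10⁻²¹) = 3.35×10⁻¹¹ A = 33.5 pA

33.5 pA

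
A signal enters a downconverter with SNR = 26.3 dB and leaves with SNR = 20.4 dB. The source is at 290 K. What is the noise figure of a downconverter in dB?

5.9 dB

NF (dB) = SNR_in(dB) − SNR_out(dB) when the source is at T₀
NF = 26.3 − 20.4 = 5.9 dB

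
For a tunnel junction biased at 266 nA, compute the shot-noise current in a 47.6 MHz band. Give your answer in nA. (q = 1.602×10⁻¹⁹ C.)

2.01 nA

I_n = √(2qI·B)
2qI·B = 2 × 1.602×10⁻¹⁹ × 2.66×10⁻⁷ × 4.76×10⁷ = 4.06×10⁻¹⁸ A²
I_n = √(4.06×10⁻¹⁸) = 2.01×10⁻⁹ A = 2.01 nA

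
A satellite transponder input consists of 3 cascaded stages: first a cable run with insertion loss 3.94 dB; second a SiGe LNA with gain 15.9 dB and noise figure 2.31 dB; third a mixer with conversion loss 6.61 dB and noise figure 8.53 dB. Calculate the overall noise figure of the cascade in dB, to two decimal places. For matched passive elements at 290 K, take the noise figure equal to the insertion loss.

6.63 dB

Convert to linear (a loss of L dB is a gain of −L dB): F_i = 10^(NF_i/10), G_i = 10^(G_i,dB/10)
  Stage 1: F_1 = 10^(3.94/10) = 2.477, G_1 = 10^(−3.94/10) = 0.4036
  Stage 2: F_2 = 10^(2.31/10) = 1.702, G_2 = 10^(15.9/10) = 38.90
  Stage 3: F_3 = 10^(8.53/10) = 7.129, G_3 = 10^(−6.61/10) = 0.2183
Friis cascade:
  F = 2.477 + (1.702 − 1)/0.4036 + (7.129 − 1)/15.70 = 4.607
NF = 10 log₁₀(4.607) = 6.63 dB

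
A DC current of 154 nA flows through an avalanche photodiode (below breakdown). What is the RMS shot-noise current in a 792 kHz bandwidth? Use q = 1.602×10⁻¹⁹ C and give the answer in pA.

198 pA

I_n = √(2qI·B)
2qI·B = 2 × 1.602×10⁻¹⁹ × 1.54×10⁻⁷ × 7.92×10⁵ = 3.91×10⁻²⁰ A²
I_n = √(3.91×10⁻²⁰) = 1.98×10⁻¹⁰ A = 198 pA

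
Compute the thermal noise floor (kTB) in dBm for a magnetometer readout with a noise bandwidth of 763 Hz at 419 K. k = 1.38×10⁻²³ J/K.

P_n = kTB = 1.38×10⁻²³ × 419 × 7.63×10² = 4.41×10⁻¹⁸ W
In dBm: 10 log₁₀(4.41×10⁻¹⁸ / 10⁻³) = −143.6 dBm

−143.6 dBm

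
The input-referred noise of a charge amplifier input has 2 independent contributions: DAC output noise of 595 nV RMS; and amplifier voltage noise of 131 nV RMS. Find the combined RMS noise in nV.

Uncorrelated sources add in power (mean-square): V_tot = √(ΣV_i²)
V_tot = √[(5.95×10⁻⁷)² + (1.31×10⁻⁷)²] = 6.09×10⁻⁷ V = 609 nV

609 nV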